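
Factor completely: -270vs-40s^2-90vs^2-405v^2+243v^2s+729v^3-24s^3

Group: 9v(81v^2+9vs-45v-12s^2-20s) + 2s(81v^2+9vs-45v-12s^2-20s); both groups contain (81v^2+9vs-45v-12s^2-20s), so (9v+2s) is a factor with cofactor 81v^2+9vs-45v-12s^2-20s.
The cofactor groups again: 81v^2+9vs-45v-12s^2-20s = 9v(9v+4s) + (-3s-5)(9v+4s); both groups contain (9v+4s), giving (9v-3s-5)(9v+4s).

(9v-3s-5)(9v+2s)(9v+4s)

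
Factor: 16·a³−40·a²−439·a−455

(4·a+13)·(4·a+5)·(a−7)

Trying the rational-root candidates, a = −5/4 is a root, giving the factor (4·a+5) and quotient 4·a²−15·a−91.
The remaining quadratic factors as (4·a+13)(a−7).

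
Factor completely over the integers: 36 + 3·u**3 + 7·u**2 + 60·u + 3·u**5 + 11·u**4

By the rational root theorem, u = -2/3 is a root, so (3·u + 2) is a factor; dividing leaves u**4 + 3·u**3 - u**2 + 3·u + 18.
Next, u = -2 is a root, giving the factor (u + 2) and quotient u**3 + u**2 - 3·u + 9.
Then u = -3 is a root, so (u + 3) divides it; the quotient is u**2 - 2·u + 3.
The quadratic u**2 - 2·u + 3 has discriminant -8 < 0 and is irreducible over ℤ.

(3·u + 2)·(u + 2)·(u + 3)·(u**2 - 2·u + 3)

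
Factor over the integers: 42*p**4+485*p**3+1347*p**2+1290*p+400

(6*p+5)*(7*p+5)*(p+2)*(p+8)

Testing divisors of the constant over divisors of the leading coefficient, p = -5/6 is a root, so (6*p+5) divides it; the quotient is 7*p**3+75*p**2+162*p+80.
Continuing, p = -5/7 is a root, so (7*p+5) divides it; the quotient is p**2+10*p+16.
The remaining quadratic factors as (p+8)(p+2).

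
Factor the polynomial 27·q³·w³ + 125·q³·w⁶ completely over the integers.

q³·w³·(5·w + 3)·(25·w² - 15·w + 9)

Factor out q³·w³ first: what remains is 125·w³ + 27.
Recognize a sum of cubes with the parts 3 and 5·w.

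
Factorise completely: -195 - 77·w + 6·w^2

Need a pair with product 6·(-195) = -1170 and sum -77: that's 13 and -90.
Split the middle term: 6·w^2 + 13·w - 90·w - 195 = w·(6·w + 13) - 15·(6·w + 13).

(6·w + 13)·(w - 15)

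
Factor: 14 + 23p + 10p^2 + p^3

(p + 1)(p + 2)(p + 7)

Testing divisors of the constant over divisors of the leading coefficient, p = -1 is a root, so (p + 1) divides it; the quotient is p^2 + 9p + 14.
The remaining quadratic factors as (p + 7)(p + 2).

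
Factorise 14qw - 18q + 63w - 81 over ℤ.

(2q + 9)(7w - 9)

Group as (14qw - 18q) + (63w - 81) = 2q(7w - 9) + 9(7w - 9).
Both groups share the factor (7w - 9).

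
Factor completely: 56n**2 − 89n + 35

(7n − 5)(8n − 7)

Need a pair with product 56·35 = 1960 and sum −89: that's −40 and −49.
Split the middle term: 56n**2 − 40n − 49n + 35 = 8n(7n − 5) − 7(7n − 5).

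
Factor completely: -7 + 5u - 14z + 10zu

(2z + 1)(5u - 7)

Group as (10zu - 14z) + (5u - 7) = 2z(5u - 7) + (5u - 7).
Both groups share the factor (5u - 7).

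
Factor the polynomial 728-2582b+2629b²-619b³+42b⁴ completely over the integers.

(2b-13)(3b-2)(7b-4)(b-7)

Trying the rational-root candidates, b = 2/3 is a root, so (3b-2) divides it; the quotient is 14b³-197b²+745b-364.
Continuing, b = 4/7 is a root, giving the factor (7b-4) and quotient 2b²-27b+91.
The remaining quadratic factors as (b-7)(2b-13).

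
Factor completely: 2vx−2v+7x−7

Group as (2vx−2v) + (7x−7) = 2v(x−1) + 7(x−1).
Both groups share the factor (x−1).

(2v+7)(x−1)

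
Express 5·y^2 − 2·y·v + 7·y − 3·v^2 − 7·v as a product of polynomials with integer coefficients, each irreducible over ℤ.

(y − v)·(5·y + 3·v + 7)

Group: y·(5·y + 3·v + 7) − v·(5·y + 3·v + 7); both groups contain (5·y + 3·v + 7).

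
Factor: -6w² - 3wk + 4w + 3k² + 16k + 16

-(2w - k - 4)(3w + 3k + 4)

Group: -2w(3w + 3k + 4) + (k + 4)(3w + 3k + 4); both groups contain (3w + 3k + 4).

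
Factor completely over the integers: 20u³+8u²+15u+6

Group as (20u³+15u) + (8u²+6) = 5u(4u²+3) + 2(4u²+3).
Both groups share the factor (4u²+3).

(5u+2)(4u²+3)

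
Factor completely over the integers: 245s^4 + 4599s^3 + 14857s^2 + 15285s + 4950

Trying the rational-root candidates, s = -15 is a root, so (s + 15) divides it; the quotient is 245s^3 + 924s^2 + 997s + 330.
Then s = -11/5 is a root, so (5s + 11) is a factor; dividing leaves 49s^2 + 77s + 30.
The remaining quadratic factors as (7s + 6)(7s + 5).

(5s + 11)(7s + 5)(7s + 6)(s + 15)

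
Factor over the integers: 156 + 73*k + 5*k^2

(5*k + 13)*(k + 12)

Need a pair with product 5·156 = 780 and sum 73: that's 13 and 60.
Split the middle term: 5*k^2 + 13*k + 60*k + 156 = k*(5*k + 13) + 12*(5*k + 13).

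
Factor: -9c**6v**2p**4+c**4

Pull out the common factor c**4, leaving -9c**2v**2p**4+1.
Recognize a difference of squares with the parts 1 and 3cvp**2.

-c**4(3cvp**2+1)(3cvp**2-1)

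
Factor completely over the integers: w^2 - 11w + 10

Two integers with product 10 and sum -11 are -1 and -10.

(w - 1)(w - 10)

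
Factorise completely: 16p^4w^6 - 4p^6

Every term has a factor of 4p^4; factoring it out leaves -p^2 + 4w^6.
Recognize a difference of squares with the parts 2w^3 and p.

-4p^4(p + 2w^3)(p - 2w^3)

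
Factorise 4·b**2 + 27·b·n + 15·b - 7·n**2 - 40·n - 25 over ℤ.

(4·b - n - 5)·(b + 7·n + 5)

Group: b·(4·b - n - 5) + (7·n + 5)·(4·b - n - 5); both groups contain (4·b - n - 5).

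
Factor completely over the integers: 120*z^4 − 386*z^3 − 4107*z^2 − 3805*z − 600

By the rational root theorem, z = −15/4 is a root, so (4*z + 15) is a factor; dividing leaves 30*z^3 − 209*z^2 − 243*z − 40.
Next, z = 8 is a root, giving the factor (z − 8) and quotient 30*z^2 + 31*z + 5.
The remaining quadratic factors as (6*z + 5)(5*z + 1).

(4*z + 15)*(5*z + 1)*(6*z + 5)*(z − 8)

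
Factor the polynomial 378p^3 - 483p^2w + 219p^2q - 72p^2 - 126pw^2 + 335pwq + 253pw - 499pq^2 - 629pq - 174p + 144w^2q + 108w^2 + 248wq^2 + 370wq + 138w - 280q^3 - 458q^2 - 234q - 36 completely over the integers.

(6p - 9w + 7q + 2)(7p - 8q - 6)(9p + 2w + 5q + 3)

Group: 9p(42p^2 - 63pw + pq - 22p + 72wq + 54w - 56q^2 - 58q - 12) + (2w + 5q + 3)(42p^2 - 63pw + pq - 22p + 72wq + 54w - 56q^2 - 58q - 12); both groups contain (42p^2 - 63pw + pq - 22p + 72wq + 54w - 56q^2 - 58q - 12), so (9p + 2w + 5q + 3) is a factor with cofactor 42p^2 - 63pw + pq - 22p + 72wq + 54w - 56q^2 - 58q - 12.
The cofactor groups again: 42p^2 - 63pw + pq - 22p + 72wq + 54w - 56q^2 - 58q - 12 = 6p(7p - 8q - 6) + (-9w + 7q + 2)(7p - 8q - 6); both groups contain (7p - 8q - 6), giving (6p - 9w + 7q + 2)(7p - 8q - 6).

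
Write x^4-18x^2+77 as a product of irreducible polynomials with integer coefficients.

(x^2-11)(x^2-7)

Substitute u = x^2 to get a quadratic in u, then factor.
x^2-11 is irreducible over ℤ (11 is not a perfect square).
x^2-7 is irreducible over ℤ (7 is not a perfect square).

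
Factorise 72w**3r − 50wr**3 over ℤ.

2rw(6w − 5r)(6w + 5r)

Pull out the common factor 2wr; 36w**2 − 25r**2 is a difference of squares.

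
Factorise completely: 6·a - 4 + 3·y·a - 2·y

(3·a - 2)·(y + 2)

Group as (3·y·a - 2·y) + (6·a - 4) = y·(3·a - 2) + 2·(3·a - 2).
Both groups share the factor (3·a - 2).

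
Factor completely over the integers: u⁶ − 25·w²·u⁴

Every term has a factor of u⁴; factoring it out leaves −25·w² + u².
Recognize a difference of squares with the parts u and 5·w.

−u⁴·(5·w − u)·(5·w + u)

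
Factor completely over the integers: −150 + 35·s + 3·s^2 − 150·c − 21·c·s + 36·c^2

Group: 3·c·(12·c − 3·s + 10) + (−s − 15)·(12·c − 3·s + 10); both groups contain (12·c − 3·s + 10).

(12·c − 3·s + 10)·(3·c − s − 15)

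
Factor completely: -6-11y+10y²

(2y-3)(5y+2)

Need a pair with product 10·(-6) = -60 and sum -11: that's -15 and 4.
Split the middle term: 10y²-15y + 4y-6 = 5y(2y-3) + 2(2y-3).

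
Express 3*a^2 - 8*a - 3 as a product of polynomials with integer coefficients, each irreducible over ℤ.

(3*a + 1)*(a - 3)

Need a pair with product 3·(-3) = -9 and sum -8: that's -9 and 1.
Split the middle term: 3*a^2 - 9*a + a - 3 = 3*a*(a - 3) + (a - 3).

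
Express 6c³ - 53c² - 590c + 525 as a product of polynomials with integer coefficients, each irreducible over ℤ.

Trying the rational-root candidates, c = -7 is a root, giving the factor (c + 7) and quotient 6c² - 95c + 75.
The remaining quadratic factors as (6c - 5)(c - 15).

(6c - 5)(c + 7)(c - 15)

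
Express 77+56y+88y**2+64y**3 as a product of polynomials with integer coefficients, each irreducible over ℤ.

(8y+11)(8y**2+7)

Group as (64y**3+56y) + (88y**2+77) = 8y(8y**2+7) + 11(8y**2+7).
Both groups share the factor (8y**2+7).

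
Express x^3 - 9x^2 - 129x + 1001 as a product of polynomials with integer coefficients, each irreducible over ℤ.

(x + 11)(x - 13)(x - 7)

Testing divisors of the constant over divisors of the leading coefficient, x = 7 is a root, so (x - 7) divides it; the quotient is x^2 - 2x - 143.
The remaining quadratic factors as (x - 13)(x + 11).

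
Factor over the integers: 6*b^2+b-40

Need a pair with product 6·(-40) = -240 and sum 1: that's 16 and -15.
Split the middle term: 6*b^2+16*b - 15*b-40 = 2*b*(3*b+8) - 5*(3*b+8).

(2*b-5)*(3*b+8)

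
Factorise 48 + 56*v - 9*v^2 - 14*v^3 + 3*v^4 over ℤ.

(3*v + 4)*(v + 1)*(v - 3)*(v - 4)

By the rational root theorem, v = -4/3 is a root, so (3*v + 4) divides it; the quotient is v^3 - 6*v^2 + 5*v + 12.
Next, v = -1 is a root, giving the factor (v + 1) and quotient v^2 - 7*v + 12.
The remaining quadratic factors as (v - 3)(v - 4).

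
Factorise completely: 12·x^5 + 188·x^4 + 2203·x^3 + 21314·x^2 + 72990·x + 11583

Among the possible rational roots, x = −1/6 is a root, so (6·x + 1) divides it; the quotient is 2·x^4 + 31·x^3 + 362·x^2 + 3492·x + 11583.
Next, x = −11/2 is a root, so (2·x + 11) divides it; the quotient is x^3 + 10·x^2 + 126·x + 1053.
Continuing, x = −9 is a root, so (x + 9) divides it; the quotient is x^2 + x + 117.
The quadratic x^2 + x + 117 has discriminant −467 < 0 and is irreducible over ℤ.

(2·x + 11)·(6·x + 1)·(x + 9)·(x^2 + x + 117)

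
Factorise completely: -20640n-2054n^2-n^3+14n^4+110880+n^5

Testing divisors of the constant over divisors of the leading coefficient, n = 11 is a root, giving the factor (n-11) and quotient n^4+25n^3+274n^2+960n-10080.
Then n = -14 is a root, so (n+14) is a factor; dividing leaves n^3+11n^2+120n-720.
Continuing, n = 4 is a root, so (n-4) divides it; the quotient is n^2+15n+180.
The quadratic n^2+15n+180 has discriminant -495 < 0 and is irreducible over ℤ.

(n+14)(n-11)(n-4)(n^2+15n+180)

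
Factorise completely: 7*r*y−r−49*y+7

Group as (7*r*y−r) + (−49*y+7) = r*(7*y−1) − 7*(7*y−1).
Both groups share the factor (7*y−1).

(7*y−1)*(r−7)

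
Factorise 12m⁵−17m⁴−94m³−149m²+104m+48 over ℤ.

Trying the rational-root candidates, m = 3/4 is a root, giving the factor (4m−3) and quotient 3m⁴−2m³−25m²−56m−16.
Next, m = 4 is a root, giving the factor (m−4) and quotient 3m³+10m²+15m+4.
Next, m = −1/3 is a root, so (3m+1) divides it; the quotient is m²+3m+4.
The quadratic m²+3m+4 has discriminant −7 < 0 and is irreducible over ℤ.

(3m+1)(4m−3)(m−4)(m²+3m+4)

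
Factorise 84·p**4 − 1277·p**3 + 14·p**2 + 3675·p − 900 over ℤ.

Trying the rational-root candidates, p = −12/7 is a root, so (7·p + 12) divides it; the quotient is 12·p**3 − 203·p**2 + 350·p − 75.
Then p = 1/4 is a root, so (4·p − 1) is a factor; dividing leaves 3·p**2 − 50·p + 75.
The remaining quadratic factors as (3·p − 5)(p − 15).

(3·p − 5)·(4·p − 1)·(7·p + 12)·(p − 15)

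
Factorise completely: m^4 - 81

(m + 3)(m - 3)(m^2 + 9)

(m)⁴ − (3)⁴ = ((m)² − (3)²)((m)² + (3)²); the first factor splits again, the second (m^2 + 9) is irreducible.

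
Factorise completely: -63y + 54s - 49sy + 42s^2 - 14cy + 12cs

(2c + 7s + 9)(6s - 7y)

Group: 2c(6s - 7y) + (7s + 9)(6s - 7y); both groups contain (6s - 7y).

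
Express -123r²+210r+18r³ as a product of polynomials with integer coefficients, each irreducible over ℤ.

Pull out the common factor 3r, then factor the remaining trinomial.

3r(2r-7)(3r-10)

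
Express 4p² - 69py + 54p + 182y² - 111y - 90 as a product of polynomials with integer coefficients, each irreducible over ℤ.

Group: p(4p - 13y - 6) + (-14y + 15)(4p - 13y - 6); both groups contain (4p - 13y - 6).

(4p - 13y - 6)(p - 14y + 15)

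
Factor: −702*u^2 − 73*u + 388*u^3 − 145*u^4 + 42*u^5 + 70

Among the possible rational roots, u = 2/7 is a root, so (7*u − 2) is a factor; dividing leaves 6*u^4 − 19*u^3 + 50*u^2 − 86*u − 35.
Next, u = −1/3 is a root, giving the factor (3*u + 1) and quotient 2*u^3 − 7*u^2 + 19*u − 35.
Next, u = 5/2 is a root, so (2*u − 5) divides it; the quotient is u^2 − u + 7.
The quadratic u^2 − u + 7 has discriminant −27 < 0 and is irreducible over ℤ.

(2*u − 5)*(3*u + 1)*(7*u − 2)*(u^2 − u + 7)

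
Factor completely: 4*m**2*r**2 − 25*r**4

Every term has a factor of r**2; factoring it out leaves 4*m**2 − 25*r**2.
Recognize a difference of squares with the parts 2*m and 5*r.

r**2*(2*m + 5*r)*(2*m − 5*r)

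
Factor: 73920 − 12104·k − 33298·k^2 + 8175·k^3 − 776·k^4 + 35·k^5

Among the possible rational roots, k = −7/5 is a root, giving the factor (5·k + 7) and quotient 7·k^4 − 165·k^3 + 1866·k^2 − 9272·k + 10560.
Next, k = 11/7 is a root, so (7·k − 11) is a factor; dividing leaves k^3 − 22·k^2 + 232·k − 960.
Continuing, k = 8 is a root, giving the factor (k − 8) and quotient k^2 − 14·k + 120.
The quadratic k^2 − 14·k + 120 has discriminant −284 < 0 and is irreducible over ℤ.

(5·k + 7)·(7·k − 11)·(k − 8)·(k^2 − 14·k + 120)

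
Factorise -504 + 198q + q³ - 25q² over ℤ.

(q - 12)(q - 6)(q - 7)

By the rational root theorem, q = 7 is a root, giving the factor (q - 7) and quotient q² - 18q + 72.
The remaining quadratic factors as (q - 12)(q - 6).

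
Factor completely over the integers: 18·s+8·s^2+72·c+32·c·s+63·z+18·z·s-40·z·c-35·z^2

-(5·z-4·s-9)·(7·z+8·c+2·s)

Group: -5·z·(7·z+8·c+2·s) + (4·s+9)·(7·z+8·c+2·s); both groups contain (7·z+8·c+2·s).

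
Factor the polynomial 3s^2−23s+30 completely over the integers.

(3s−5)(s−6)

Need a pair with product 3·30 = 90 and sum −23: that's −18 and −5.
Split the middle term: 3s^2−18s − 5s+30 = 3s(s−6) − 5(s−6).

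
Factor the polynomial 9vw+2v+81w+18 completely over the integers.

(9w+2)(v+9)

Group as (9vw+2v) + (81w+18) = v(9w+2) + 9(9w+2).
Both groups share the factor (9w+2).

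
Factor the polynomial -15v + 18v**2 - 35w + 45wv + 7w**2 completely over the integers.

Group: w(7w + 3v) + (6v - 5)(7w + 3v); both groups contain (7w + 3v).

(7w + 3v)(w + 6v - 5)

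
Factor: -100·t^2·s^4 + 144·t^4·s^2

4·s^2·t^2·(6·t - 5·s)·(6·t + 5·s)

Every term has a factor of 4·t^2·s^2. Then 36·t^2 - 25·s^2 = (6·t)² − (5·s)².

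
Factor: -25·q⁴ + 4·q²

Factor out q² first: what remains is -25·q² + 4.
Recognize a difference of squares with the parts 2 and 5·q.

-q²·(5·q + 2)·(5·q - 2)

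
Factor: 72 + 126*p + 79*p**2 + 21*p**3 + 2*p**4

Testing divisors of the constant over divisors of the leading coefficient, p = -3 is a root, so (p + 3) is a factor; dividing leaves 2*p**3 + 15*p**2 + 34*p + 24.
Continuing, p = -4 is a root, so (p + 4) is a factor; dividing leaves 2*p**2 + 7*p + 6.
The remaining quadratic factors as (p + 2)(2*p + 3).

(2*p + 3)*(p + 2)*(p + 3)*(p + 4)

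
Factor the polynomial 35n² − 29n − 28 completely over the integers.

(5n − 7)(7n + 4)

Need a pair with product 35·(−28) = −980 and sum −29: that's −49 and 20.
Split the middle term: 35n² − 49n + 20n − 28 = 7n(5n − 7) + 4(5n − 7).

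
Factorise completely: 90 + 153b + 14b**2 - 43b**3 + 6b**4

(6b + 5)(b + 1)(b - 3)(b - 6)

By the rational root theorem, b = 6 is a root, so (b - 6) is a factor; dividing leaves 6b**3 - 7b**2 - 28b - 15.
Continuing, b = -5/6 is a root, so (6b + 5) is a factor; dividing leaves b**2 - 2b - 3.
The remaining quadratic factors as (b - 3)(b + 1).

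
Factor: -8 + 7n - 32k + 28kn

(4k + 1)(7n - 8)

Group as (28kn - 32k) + (7n - 8) = 4k(7n - 8) + (7n - 8).
Both groups share the factor (7n - 8).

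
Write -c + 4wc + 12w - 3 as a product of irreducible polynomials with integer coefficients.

Group as (4wc + 12w) + (-c - 3) = 4w(c + 3) - (c + 3).
Both groups share the factor (c + 3).

(4w - 1)(c + 3)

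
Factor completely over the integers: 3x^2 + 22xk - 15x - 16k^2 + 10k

Group: 3x(x + 8k - 5) - 2k(x + 8k - 5); both groups contain (x + 8k - 5).

(3x - 2k)(x + 8k - 5)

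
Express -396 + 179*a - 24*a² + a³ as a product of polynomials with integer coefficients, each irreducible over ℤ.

Testing divisors of the constant over divisors of the leading coefficient, a = 11 is a root, so (a - 11) divides it; the quotient is a² - 13*a + 36.
The remaining quadratic factors as (a - 9)(a - 4).

(a - 11)*(a - 4)*(a - 9)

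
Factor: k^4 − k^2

Pull out the common factor k^2, leaving k^2 − 1.
Recognize a difference of squares with the parts k and 1.

k^2(k + 1)(k − 1)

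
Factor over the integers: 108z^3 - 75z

3z(6z + 5)(6z - 5)

Every term has a factor of 3z. Then 36z^2 - 25 = (6z)² − (5)².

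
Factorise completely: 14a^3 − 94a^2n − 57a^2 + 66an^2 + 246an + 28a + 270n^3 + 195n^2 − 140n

Group: 7a(2a^2 − 16an − 7a + 30n^2 + 35n) + (9n − 4)(2a^2 − 16an − 7a + 30n^2 + 35n); both groups contain (2a^2 − 16an − 7a + 30n^2 + 35n), so (7a + 9n − 4) is a factor with cofactor 2a^2 − 16an − 7a + 30n^2 + 35n.
The cofactor groups again: 2a^2 − 16an − 7a + 30n^2 + 35n = a(2a − 6n − 7) − 5n(2a − 6n − 7); both groups contain (2a − 6n − 7), giving (a − 5n)(2a − 6n − 7).

(2a − 6n − 7)(7a + 9n − 4)(a − 5n)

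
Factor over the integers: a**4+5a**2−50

Substitute u = a**2 to get a quadratic in u, then factor.
a**2−5 is irreducible over ℤ (5 is not a perfect square).
a**2+10 is irreducible over ℤ (always positive, so no real roots).

(a**2+10)(a**2−5)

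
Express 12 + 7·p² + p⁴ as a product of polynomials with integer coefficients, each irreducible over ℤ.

(p² + 3)·(p² + 4)

Substitute u = p² to get a quadratic in u, then factor.
p² + 3 is irreducible over ℤ (always positive, so no real roots).
p² + 4 is irreducible over ℤ (sum of squares).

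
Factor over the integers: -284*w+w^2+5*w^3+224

(5*w-4)*(w+8)*(w-7)

Trying the rational-root candidates, w = 7 is a root, giving the factor (w-7) and quotient 5*w^2+36*w-32.
The remaining quadratic factors as (w+8)(5*w-4).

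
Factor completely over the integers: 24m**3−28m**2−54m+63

(2m+3)(2m−3)(6m−7)

Group as (24m**3−54m) + (−28m**2+63) = 6m(4m**2−9) − 7(4m**2−9).
Both groups share the factor (4m**2−9).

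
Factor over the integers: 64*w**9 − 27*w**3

w**3*(4*w**2 − 3)*(16*w**4 + 12*w**2 + 9)

Pull out the common factor w**3, leaving 64*w**6 − 27.
Recognize a difference of cubes with the parts 4*w**2 and 3.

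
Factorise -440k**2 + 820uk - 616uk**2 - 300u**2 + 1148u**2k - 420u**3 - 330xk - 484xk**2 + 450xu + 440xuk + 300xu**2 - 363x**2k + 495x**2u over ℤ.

Group: 3x(165xu - 121xk + 210u**2 - 154uk + 150u - 110k) + (-2u + 4k)(165xu - 121xk + 210u**2 - 154uk + 150u - 110k); both groups contain (165xu - 121xk + 210u**2 - 154uk + 150u - 110k), so (3x - 2u + 4k) is a factor with cofactor 165xu - 121xk + 210u**2 - 154uk + 150u - 110k.
The cofactor groups again: 165xu - 121xk + 210u**2 - 154uk + 150u - 110k = 11x(15u - 11k) + (14u + 10)(15u - 11k); both groups contain (15u - 11k), giving (11x + 14u + 10)(15u - 11k).

(15u - 11k)(11x + 14u + 10)(3x - 2u + 4k)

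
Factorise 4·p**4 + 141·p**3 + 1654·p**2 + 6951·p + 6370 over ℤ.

(4·p + 5)·(p + 13)·(p + 14)·(p + 7)

Among the possible rational roots, p = -14 is a root, so (p + 14) is a factor; dividing leaves 4·p**3 + 85·p**2 + 464·p + 455.
Then p = -7 is a root, so (p + 7) divides it; the quotient is 4·p**2 + 57·p + 65.
The remaining quadratic factors as (4·p + 5)(p + 13).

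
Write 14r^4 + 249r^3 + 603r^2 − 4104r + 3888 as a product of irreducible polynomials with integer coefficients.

(2r − 3)(7r − 12)(r + 12)(r + 9)

Testing divisors of the constant over divisors of the leading coefficient, r = 12/7 is a root, so (7r − 12) is a factor; dividing leaves 2r^3 + 39r^2 + 153r − 324.
Next, r = −9 is a root, so (r + 9) is a factor; dividing leaves 2r^2 + 21r − 36.
The remaining quadratic factors as (2r − 3)(r + 12).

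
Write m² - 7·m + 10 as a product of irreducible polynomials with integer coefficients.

Two integers with product 10 and sum -7 are -2 and -5.

(m - 2)·(m - 5)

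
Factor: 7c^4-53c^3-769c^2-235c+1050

(7c+10)(c+7)(c-1)(c-15)

By the rational root theorem, c = 1 is a root, so (c-1) divides it; the quotient is 7c^3-46c^2-815c-1050.
Next, c = -10/7 is a root, so (7c+10) divides it; the quotient is c^2-8c-105.
The remaining quadratic factors as (c+7)(c-15).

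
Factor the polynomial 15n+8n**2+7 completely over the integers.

Need a pair with product 8·7 = 56 and sum 15: that's 7 and 8.
Split the middle term: 8n**2+7n + 8n+7 = n(8n+7) + (8n+7).

(8n+7)(n+1)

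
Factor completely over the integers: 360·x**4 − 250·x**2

10·x**2·(6·x + 5)·(6·x − 5)

Factor out 10·x**2, leaving 36·x**2 − 25, which is a difference of two squares.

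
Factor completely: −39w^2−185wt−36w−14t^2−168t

Group: −13w(3w+14t) + (−t−12)(3w+14t); both groups contain (3w+14t).

−(3w+14t)(13w+t+12)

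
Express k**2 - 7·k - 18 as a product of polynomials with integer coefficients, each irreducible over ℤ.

(k + 2)·(k - 9)

Two integers with product -18 and sum -7 are 2 and -9.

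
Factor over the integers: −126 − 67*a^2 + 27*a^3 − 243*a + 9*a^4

(3*a + 2)*(3*a + 7)*(a + 3)*(a − 3)

Trying the rational-root candidates, a = 3 is a root, so (a − 3) is a factor; dividing leaves 9*a^3 + 54*a^2 + 95*a + 42.
Next, a = −2/3 is a root, so (3*a + 2) is a factor; dividing leaves 3*a^2 + 16*a + 21.
The remaining quadratic factors as (a + 3)(3*a + 7).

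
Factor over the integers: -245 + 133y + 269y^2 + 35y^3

(5y + 7)(7y - 5)(y + 7)

Testing divisors of the constant over divisors of the leading coefficient, y = -7 is a root, so (y + 7) divides it; the quotient is 35y^2 + 24y - 35.
The remaining quadratic factors as (5y + 7)(7y - 5).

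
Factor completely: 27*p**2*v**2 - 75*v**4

Factor out 3*v**2, leaving 9*p**2 - 25*v**2, which is a difference of two squares.

3*v**2*(3*p + 5*v)*(3*p - 5*v)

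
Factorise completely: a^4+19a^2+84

(a^2+12)(a^2+7)

Substitute u = a^2 to get a quadratic in u, then factor.
a^2+12 is irreducible over ℤ (always positive, so no real roots).
a^2+7 is irreducible over ℤ (always positive, so no real roots).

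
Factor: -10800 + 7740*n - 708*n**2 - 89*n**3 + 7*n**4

(7*n - 12)*(n + 10)*(n - 15)*(n - 6)

Testing divisors of the constant over divisors of the leading coefficient, n = -10 is a root, so (n + 10) is a factor; dividing leaves 7*n**3 - 159*n**2 + 882*n - 1080.
Then n = 12/7 is a root, giving the factor (7*n - 12) and quotient n**2 - 21*n + 90.
The remaining quadratic factors as (n - 15)(n - 6).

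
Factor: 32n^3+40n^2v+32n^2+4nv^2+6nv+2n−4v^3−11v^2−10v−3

(2n+v+1)(4n+4v+3)(4n−v−1)

Group: 4n(8n^2+12nv+10n+4v^2+7v+3) + (−v−1)(8n^2+12nv+10n+4v^2+7v+3); both groups contain (8n^2+12nv+10n+4v^2+7v+3), so (4n−v−1) is a factor with cofactor 8n^2+12nv+10n+4v^2+7v+3.
The cofactor groups again: 8n^2+12nv+10n+4v^2+7v+3 = 2n(4n+4v+3) + (v+1)(4n+4v+3); both groups contain (4n+4v+3), giving (2n+v+1)(4n+4v+3).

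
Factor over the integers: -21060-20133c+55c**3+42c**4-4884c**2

Among the possible rational roots, c = -15/7 is a root, giving the factor (7c+15) and quotient 6c**3-5c**2-687c-1404.
Continuing, c = -13/6 is a root, so (6c+13) divides it; the quotient is c**2-3c-108.
The remaining quadratic factors as (c-12)(c+9).

(6c+13)(7c+15)(c+9)(c-12)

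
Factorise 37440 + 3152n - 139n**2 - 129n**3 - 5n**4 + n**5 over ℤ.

Testing divisors of the constant over divisors of the leading coefficient, n = -9 is a root, so (n + 9) divides it; the quotient is n**4 - 14n**3 - 3n**2 - 112n + 4160.
Next, n = 8 is a root, so (n - 8) is a factor; dividing leaves n**3 - 6n**2 - 51n - 520.
Continuing, n = 13 is a root, giving the factor (n - 13) and quotient n**2 + 7n + 40.
The quadratic n**2 + 7n + 40 has discriminant -111 < 0 and is irreducible over ℤ.

(n + 9)(n - 13)(n - 8)(n**2 + 7n + 40)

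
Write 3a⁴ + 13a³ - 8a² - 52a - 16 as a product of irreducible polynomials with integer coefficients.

Among the possible rational roots, a = -4 is a root, so (a + 4) divides it; the quotient is 3a³ + a² - 12a - 4.
Then a = -1/3 is a root, so (3a + 1) is a factor; dividing leaves a² - 4.
The remaining quadratic factors as (a - 2)(a + 2).

(3a + 1)(a + 2)(a + 4)(a - 2)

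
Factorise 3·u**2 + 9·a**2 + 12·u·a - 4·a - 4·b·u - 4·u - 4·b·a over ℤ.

-(4·b - 3·u - 9·a + 4)·(u + a)

Group: -4·b·(u + a) + (3·u + 9·a - 4)·(u + a); both groups contain (u + a).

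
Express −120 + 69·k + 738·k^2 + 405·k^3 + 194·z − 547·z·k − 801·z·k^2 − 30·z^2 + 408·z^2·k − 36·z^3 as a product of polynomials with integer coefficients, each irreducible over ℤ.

Group: z·(−36·z^2 + 84·z·k + 78·z − 45·k^2 − 97·k − 40) + (−9·k + 3)·(−36·z^2 + 84·z·k + 78·z − 45·k^2 − 97·k − 40); both groups contain (−36·z^2 + 84·z·k + 78·z − 45·k^2 − 97·k − 40), so (z − 9·k + 3) is a factor with cofactor −36·z^2 + 84·z·k + 78·z − 45·k^2 − 97·k − 40.
The cofactor groups again: −36·z^2 + 84·z·k + 78·z − 45·k^2 − 97·k − 40 = −6·z·(6·z − 9·k − 5) + (5·k + 8)·(6·z − 9·k − 5); both groups contain (6·z − 9·k − 5), giving −(6·z − 5·k − 8)·(6·z − 9·k − 5).

−(6·z − 5·k − 8)·(6·z − 9·k − 5)·(z − 9·k + 3)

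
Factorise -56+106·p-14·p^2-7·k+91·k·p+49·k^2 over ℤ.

Group: 7·k·(7·k-p+7) + (14·p-8)·(7·k-p+7); both groups contain (7·k-p+7).

(7·k+14·p-8)·(7·k-p+7)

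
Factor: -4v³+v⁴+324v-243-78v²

(v+9)(v-1)(v-3)(v-9)

Testing divisors of the constant over divisors of the leading coefficient, v = 1 is a root, giving the factor (v-1) and quotient v³-3v²-81v+243.
Then v = 3 is a root, so (v-3) divides it; the quotient is v²-81.
The remaining quadratic factors as (v-9)(v+9).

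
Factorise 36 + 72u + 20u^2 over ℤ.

Pull out the common factor 4, then factor the remaining trinomial.

4(5u + 3)(u + 3)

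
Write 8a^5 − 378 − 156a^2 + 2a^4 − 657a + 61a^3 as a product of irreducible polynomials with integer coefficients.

(2a + 3)(4a + 3)(a − 3)(a^2 + a + 14)

Testing divisors of the constant over divisors of the leading coefficient, a = −3/4 is a root, so (4a + 3) divides it; the quotient is 2a^4 − a^3 + 16a^2 − 51a − 126.
Next, a = −3/2 is a root, so (2a + 3) is a factor; dividing leaves a^3 − 2a^2 + 11a − 42.
Then a = 3 is a root, giving the factor (a − 3) and quotient a^2 + a + 14.
The quadratic a^2 + a + 14 has discriminant −55 < 0 and is irreducible over ℤ.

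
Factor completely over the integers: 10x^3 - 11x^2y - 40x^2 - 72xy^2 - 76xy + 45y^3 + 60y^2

(2x + 5y)(5x - 3y)(x - 3y - 4)

Group: x(10x^2 + 19xy - 15y^2) + (-3y - 4)(10x^2 + 19xy - 15y^2); both groups contain (10x^2 + 19xy - 15y^2), so (x - 3y - 4) is a factor with cofactor 10x^2 + 19xy - 15y^2.
The cofactor groups again: 10x^2 + 19xy - 15y^2 = 2x(5x - 3y) + 5y(5x - 3y); both groups contain (5x - 3y), giving (2x + 5y)(5x - 3y).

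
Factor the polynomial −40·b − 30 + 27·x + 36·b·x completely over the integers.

(4·b + 3)·(9·x − 10)

Group as (36·b·x − 40·b) + (27·x − 30) = 4·b·(9·x − 10) + 3·(9·x − 10).
Both groups share the factor (9·x − 10).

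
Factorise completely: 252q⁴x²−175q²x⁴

Pull out the common factor 7q²x²; 36q²−25x² is a difference of squares.

7q²x²(6q+5x)(6q−5x)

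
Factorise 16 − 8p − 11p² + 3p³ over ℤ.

(3p + 4)(p − 1)(p − 4)

Testing divisors of the constant over divisors of the leading coefficient, p = −4/3 is a root, so (3p + 4) is a factor; dividing leaves p² − 5p + 4.
The remaining quadratic factors as (p − 1)(p − 4).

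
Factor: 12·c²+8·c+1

Need a pair with product 12·1 = 12 and sum 8: that's 6 and 2.
Split the middle term: 12·c²+6·c + 2·c+1 = 6·c·(2·c+1) + (2·c+1).

(2·c+1)·(6·c+1)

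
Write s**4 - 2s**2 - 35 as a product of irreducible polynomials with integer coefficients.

Substitute u = s**2 to get a quadratic in u, then factor.
s**2 - 7 is irreducible over ℤ (7 is not a perfect square).
s**2 + 5 is irreducible over ℤ (always positive, so no real roots).

(s**2 + 5)(s**2 - 7)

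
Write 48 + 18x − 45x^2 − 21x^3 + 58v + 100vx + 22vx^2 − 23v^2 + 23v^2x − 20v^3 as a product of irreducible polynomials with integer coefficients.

−(4v − 3x + 3)(5v − 7x − 8)(v + x + 2)

Group: 5v(−4v^2 − vx − 11v + 3x^2 + 3x − 6) + (−7x − 8)(−4v^2 − vx − 11v + 3x^2 + 3x − 6); both groups contain (−4v^2 − vx − 11v + 3x^2 + 3x − 6), so (5v − 7x − 8) is a factor with cofactor −4v^2 − vx − 11v + 3x^2 + 3x − 6.
The cofactor groups again: −4v^2 − vx − 11v + 3x^2 + 3x − 6 = −4v(v + x + 2) + (3x − 3)(v + x + 2); both groups contain (v + x + 2), giving −(4v − 3x + 3)(v + x + 2).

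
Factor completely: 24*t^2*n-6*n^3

6*n*(2*t-n)*(2*t+n)

Every term has a factor of 6*n. Then 4*t^2-n^2 = (2*t)² − (n)².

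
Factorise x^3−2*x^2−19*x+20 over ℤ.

(x+4)*(x−1)*(x−5)

Trying the rational-root candidates, x = 1 is a root, so (x−1) is a factor; dividing leaves x^2−x−20.
The remaining quadratic factors as (x−5)(x+4).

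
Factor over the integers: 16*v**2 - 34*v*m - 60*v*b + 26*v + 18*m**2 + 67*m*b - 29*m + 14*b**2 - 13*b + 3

(8*v - 9*m - 2*b + 1)*(2*v - 2*m - 7*b + 3)

Group: 2*v*(8*v - 9*m - 2*b + 1) + (-2*m - 7*b + 3)*(8*v - 9*m - 2*b + 1); both groups contain (8*v - 9*m - 2*b + 1).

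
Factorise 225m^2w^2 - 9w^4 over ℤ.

Factor out 9w^2, leaving 25m^2 - w^2, which is a difference of two squares.

9w^2(5m + w)(5m - w)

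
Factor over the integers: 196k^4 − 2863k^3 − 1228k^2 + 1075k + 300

(4k + 1)(7k + 5)(7k − 4)(k − 15)

Testing divisors of the constant over divisors of the leading coefficient, k = −1/4 is a root, giving the factor (4k + 1) and quotient 49k^3 − 728k^2 − 125k + 300.
Continuing, k = −5/7 is a root, so (7k + 5) is a factor; dividing leaves 7k^2 − 109k + 60.
The remaining quadratic factors as (7k − 4)(k − 15).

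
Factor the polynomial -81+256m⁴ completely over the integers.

(4m)⁴ − (3)⁴ = ((4m)² − (3)²)((4m)² + (3)²); the first factor splits again, the second (16m²+9) is irreducible.

(4m+3)(4m-3)(16m²+9)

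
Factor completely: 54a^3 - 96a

Factor out 6a, leaving 9a^2 - 16, which is a difference of two squares.

6a(3a + 4)(3a - 4)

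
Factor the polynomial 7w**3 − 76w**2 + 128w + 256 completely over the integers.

Trying the rational-root candidates, w = 8 is a root, so (w − 8) is a factor; dividing leaves 7w**2 − 20w − 32.
The remaining quadratic factors as (w − 4)(7w + 8).

(7w + 8)(w − 4)(w − 8)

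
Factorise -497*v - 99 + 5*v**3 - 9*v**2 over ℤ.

Testing divisors of the constant over divisors of the leading coefficient, v = -1/5 is a root, giving the factor (5*v + 1) and quotient v**2 - 2*v - 99.
The remaining quadratic factors as (v - 11)(v + 9).

(5*v + 1)*(v + 9)*(v - 11)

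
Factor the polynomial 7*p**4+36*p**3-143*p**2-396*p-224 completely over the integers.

Trying the rational-root candidates, p = -8/7 is a root, giving the factor (7*p+8) and quotient p**3+4*p**2-25*p-28.
Continuing, p = -7 is a root, giving the factor (p+7) and quotient p**2-3*p-4.
The remaining quadratic factors as (p+1)(p-4).

(7*p+8)*(p+1)*(p+7)*(p-4)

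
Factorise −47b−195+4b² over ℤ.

Need a pair with product 4·(−195) = −780 and sum −47: that's −60 and 13.
Split the middle term: 4b²−60b + 13b−195 = 4b(b−15) + 13(b−15).

(4b+13)(b−15)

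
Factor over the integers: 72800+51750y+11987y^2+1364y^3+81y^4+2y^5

(2y+5)(y+10)(y+13)(y^2+15y+112)

Testing divisors of the constant over divisors of the leading coefficient, y = -5/2 is a root, giving the factor (2y+5) and quotient y^4+38y^3+587y^2+4526y+14560.
Continuing, y = -13 is a root, so (y+13) divides it; the quotient is y^3+25y^2+262y+1120.
Continuing, y = -10 is a root, giving the factor (y+10) and quotient y^2+15y+112.
The quadratic y^2+15y+112 has discriminant -223 < 0 and is irreducible over ℤ.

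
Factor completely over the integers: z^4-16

Write as (z^2)² − (4)², then factor z^2-4 once more.

(z+2)*(z-2)*(z^2+4)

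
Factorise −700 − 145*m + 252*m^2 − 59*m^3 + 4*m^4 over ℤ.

(4*m + 5)*(m − 4)*(m − 5)*(m − 7)

By the rational root theorem, m = 4 is a root, so (m − 4) divides it; the quotient is 4*m^3 − 43*m^2 + 80*m + 175.
Next, m = 7 is a root, so (m − 7) is a factor; dividing leaves 4*m^2 − 15*m − 25.
The remaining quadratic factors as (m − 5)(4*m + 5).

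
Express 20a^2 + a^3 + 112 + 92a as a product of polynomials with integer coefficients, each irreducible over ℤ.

Trying the rational-root candidates, a = −14 is a root, so (a + 14) divides it; the quotient is a^2 + 6a + 8.
The remaining quadratic factors as (a + 4)(a + 2).

(a + 14)(a + 2)(a + 4)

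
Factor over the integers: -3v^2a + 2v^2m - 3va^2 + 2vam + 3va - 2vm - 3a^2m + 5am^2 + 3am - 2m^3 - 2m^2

-(3a - 2m)(v + a - m - 1)(v + m)

Group: v(-3va + 2vm - 3am + 2m^2) + (a - m - 1)(-3va + 2vm - 3am + 2m^2); both groups contain (-3va + 2vm - 3am + 2m^2), so (v + a - m - 1) is a factor with cofactor -3va + 2vm - 3am + 2m^2.
The cofactor groups again: -3va + 2vm - 3am + 2m^2 = -v(3a - 2m) - m(3a - 2m); both groups contain (3a - 2m), giving -(v + m)(3a - 2m).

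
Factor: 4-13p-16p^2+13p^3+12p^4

Trying the rational-root candidates, p = 1/4 is a root, so (4p-1) is a factor; dividing leaves 3p^3+4p^2-3p-4.
Continuing, p = 1 is a root, so (p-1) is a factor; dividing leaves 3p^2+7p+4.
The remaining quadratic factors as (p+1)(3p+4).

(3p+4)(4p-1)(p+1)(p-1)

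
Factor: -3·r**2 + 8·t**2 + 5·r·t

Group: -3·r·(r + t) + 8·t·(r + t); both groups contain (r + t).

-(3·r - 8·t)·(r + t)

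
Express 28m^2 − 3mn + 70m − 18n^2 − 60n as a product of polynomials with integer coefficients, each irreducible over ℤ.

(4m + 3n + 10)(7m − 6n)

Group: 4m(7m − 6n) + (3n + 10)(7m − 6n); both groups contain (7m − 6n).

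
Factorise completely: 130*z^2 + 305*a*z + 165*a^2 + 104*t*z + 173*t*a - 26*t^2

-(2*t - 15*a - 10*z)*(13*t + 11*a + 13*z)

Group: -13*t*(2*t - 15*a - 10*z) + (-11*a - 13*z)*(2*t - 15*a - 10*z); both groups contain (2*t - 15*a - 10*z).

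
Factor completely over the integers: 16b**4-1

(2b+1)(2b-1)(4b**2+1)

Difference of squares twice: with A = 2b and B = 1, A⁴ − B⁴ = (A² − B²)(A² + B²), and A² − B² factors again.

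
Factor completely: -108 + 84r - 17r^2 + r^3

(r - 2)(r - 6)(r - 9)

By the rational root theorem, r = 6 is a root, so (r - 6) is a factor; dividing leaves r^2 - 11r + 18.
The remaining quadratic factors as (r - 9)(r - 2).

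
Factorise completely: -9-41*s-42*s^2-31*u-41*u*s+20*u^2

Group: 5*u*(4*u+3*s+1) + (-14*s-9)*(4*u+3*s+1); both groups contain (4*u+3*s+1).

(5*u-14*s-9)*(4*u+3*s+1)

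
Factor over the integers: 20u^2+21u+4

Need a pair with product 20·4 = 80 and sum 21: that's 16 and 5.
Split the middle term: 20u^2+16u + 5u+4 = 4u(5u+4) + (5u+4).

(4u+1)(5u+4)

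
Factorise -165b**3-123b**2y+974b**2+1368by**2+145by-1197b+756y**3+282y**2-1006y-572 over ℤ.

Group: 11b(-15b**2-3by+94b+126y**2-37y-143) + (6y+4)(-15b**2-3by+94b+126y**2-37y-143); both groups contain (-15b**2-3by+94b+126y**2-37y-143), so (11b+6y+4) is a factor with cofactor -15b**2-3by+94b+126y**2-37y-143.
The cofactor groups again: -15b**2-3by+94b+126y**2-37y-143 = -5b(3b+9y-11) + (14y+13)(3b+9y-11); both groups contain (3b+9y-11), giving -(5b-14y-13)(3b+9y-11).

-(11b+6y+4)(3b+9y-11)(5b-14y-13)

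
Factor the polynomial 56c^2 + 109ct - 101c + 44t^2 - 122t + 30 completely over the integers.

(7c + 4t - 10)(8c + 11t - 3)

Group: 8c(7c + 4t - 10) + (11t - 3)(7c + 4t - 10); both groups contain (7c + 4t - 10).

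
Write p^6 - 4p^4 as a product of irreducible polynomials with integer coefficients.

p^4(p + 2)(p - 2)

Factor out p^4 first: what remains is p^2 - 4.
Recognize a difference of squares with the parts p and 2.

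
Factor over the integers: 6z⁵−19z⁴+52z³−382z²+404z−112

(2z−1)(3z−2)(z−4)(z²+2z+14)

Testing divisors of the constant over divisors of the leading coefficient, z = 4 is a root, giving the factor (z−4) and quotient 6z⁴+5z³+72z²−94z+28.
Next, z = 1/2 is a root, so (2z−1) divides it; the quotient is 3z³+4z²+38z−28.
Continuing, z = 2/3 is a root, giving the factor (3z−2) and quotient z²+2z+14.
The quadratic z²+2z+14 has discriminant −52 < 0 and is irreducible over ℤ.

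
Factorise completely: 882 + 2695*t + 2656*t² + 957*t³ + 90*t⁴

(3*t + 2)*(5*t + 9)*(6*t + 7)*(t + 7)

Among the possible rational roots, t = -7/6 is a root, so (6*t + 7) divides it; the quotient is 15*t³ + 142*t² + 277*t + 126.
Then t = -9/5 is a root, so (5*t + 9) divides it; the quotient is 3*t² + 23*t + 14.
The remaining quadratic factors as (3*t + 2)(t + 7).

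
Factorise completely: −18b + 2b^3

Every term has a factor of 2b. Then b^2 − 9 = (b)² − (3)².

2b(b + 3)(b − 3)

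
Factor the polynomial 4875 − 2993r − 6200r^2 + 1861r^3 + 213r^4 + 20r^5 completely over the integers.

(4r − 3)(5r − 13)(r + 1)(r^2 + 13r + 125)

Among the possible rational roots, r = −1 is a root, giving the factor (r + 1) and quotient 20r^4 + 193r^3 + 1668r^2 − 7868r + 4875.
Next, r = 13/5 is a root, so (5r − 13) is a factor; dividing leaves 4r^3 + 49r^2 + 461r − 375.
Continuing, r = 3/4 is a root, so (4r − 3) divides it; the quotient is r^2 + 13r + 125.
The quadratic r^2 + 13r + 125 has discriminant −331 < 0 and is irreducible over ℤ.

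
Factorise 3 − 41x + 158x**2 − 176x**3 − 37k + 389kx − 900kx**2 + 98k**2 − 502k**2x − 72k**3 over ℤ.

Group: 4k(−18k**2 − 76kx + 11k − 16x**2 + 10x − 1) + (11x − 3)(−18k**2 − 76kx + 11k − 16x**2 + 10x − 1); both groups contain (−18k**2 − 76kx + 11k − 16x**2 + 10x − 1), so (4k + 11x − 3) is a factor with cofactor −18k**2 − 76kx + 11k − 16x**2 + 10x − 1.
The cofactor groups again: −18k**2 − 76kx + 11k − 16x**2 + 10x − 1 = −2k(9k + 2x − 1) + (−8x + 1)(9k + 2x − 1); both groups contain (9k + 2x − 1), giving −(2k + 8x − 1)(9k + 2x − 1).

−(2k + 8x − 1)(4k + 11x − 3)(9k + 2x − 1)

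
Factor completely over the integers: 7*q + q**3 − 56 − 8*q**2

(q − 8)*(q**2 + 7)

Group as (q**3 + 7*q) + (−8*q**2 − 56) = q*(q**2 + 7) − 8*(q**2 + 7).
Both groups share the factor (q**2 + 7).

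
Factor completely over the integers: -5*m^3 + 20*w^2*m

5*m*(2*w - m)*(2*w + m)

Pull out the common factor 5*m; 4*w^2 - m^2 is a difference of squares.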